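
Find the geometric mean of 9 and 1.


GM = √(9×1) = √9 = 3

GM = 3


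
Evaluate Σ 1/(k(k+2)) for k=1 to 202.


1/(k(k+2)) = (1/2)·(1/k - 1/(k+2)) (partial fractions)
Telescoping: Σ = (1/2)·(1 + 1/2 - 1/203 - 1/204) = 61711/82824

Sum = 61711/82824


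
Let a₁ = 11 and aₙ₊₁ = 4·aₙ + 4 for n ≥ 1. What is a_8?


Computing step by step:
a_1 = 11
a_2 = 48
a_3 = 196
a_4 = 788
a_5 = 3156
a_6 = 12628
a_7 = 50516
a_8 = 202068


a_8 = 202068


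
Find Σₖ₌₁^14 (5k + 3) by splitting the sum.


Σ(5k+3) = 5·Σk + 3·n
= 5·105 + 3·14
= 525 + 42 = 567

Σ = 567


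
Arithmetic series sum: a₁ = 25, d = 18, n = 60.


aₙ = 25 + (60-1)×18 = 1087
Sₙ = n(a₁+aₙ)/2 = 60×(25+1087)/2
= 60×1112/2 = 33360

S_60 = 33360


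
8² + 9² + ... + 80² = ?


Σₖ₌8^80 k² = Σₖ₌₁^80 k² − Σₖ₌₁^7 k²
= 80·81·161/6 − 7·8·15/6
= 173880 − 140 = 173740

Σk² = 173740


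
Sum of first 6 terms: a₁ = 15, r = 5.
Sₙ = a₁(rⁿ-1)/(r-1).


Sₙ = 15×(5^6 - 1)/(5 - 1)
= 15×(15625 - 1)/4
= 15×15624/4
= 58590

S_6 = 58590


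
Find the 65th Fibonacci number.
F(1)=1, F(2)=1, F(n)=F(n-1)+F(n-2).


Fibonacci sequence: 1, 1, 2, 3, 5, 8, 13, 21, 34, 55, 89, ...
F(65) = 17167680177565

F(65) = 17167680177565


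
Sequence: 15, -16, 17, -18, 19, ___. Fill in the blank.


Pattern: alternating sign, magnitude arithmetic (d=1)
Terms: 15, -16, 17, -18, 19
Next term = -20

Next term = -20


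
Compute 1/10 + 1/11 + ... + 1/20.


Σₖ₌10^20 1/k = 1/10 + 1/11 + 1/12 + ... + 1/20
= 178964263/232792560
≈ 0.7688

Sum = 178964263/232792560 ≈ 0.7688


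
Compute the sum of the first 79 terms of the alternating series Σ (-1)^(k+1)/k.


S = 1 - 1/2 + 1/3 - 1/4 + 1/5 - 1/6 + 1/7 - 1/8 ± ...
= 0.6994
(Full series converges to +ln(2) ≈ +0.6931)

S_79 = 0.6994


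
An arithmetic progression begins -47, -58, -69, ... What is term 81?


aₙ = a₁ + (n-1)d
= -47 + (81-1)×-11
= -47 - 880
= -927

a_81 = -927


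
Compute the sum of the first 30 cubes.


n(n+1)/2 = 30×31/2 = 465
Σk³ = 465² = 216225

Σk³ = 216225


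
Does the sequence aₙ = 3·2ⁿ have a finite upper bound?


aₙ = 3·2ⁿ → as n→∞, aₙ→∞ (since base 2 > 1)
No finite upper bound exists
The sequence is UNBOUNDED

Unbounded (aₙ → ∞ as n → ∞)


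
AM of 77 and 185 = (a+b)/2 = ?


AM = (77 + 185)/2 = 262/2 = 131

AM = 131


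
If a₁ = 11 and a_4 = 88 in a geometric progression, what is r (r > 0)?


r^(n-1) = aₙ/a₁
r^3 = 88/11 = 8
r = 8^(1/3)
= 2

r = 2


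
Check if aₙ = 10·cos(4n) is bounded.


For all n, -1 ≤ cos(4n) ≤ 1, so -10 ≤ 10·cos(4n) ≤ 10
Lower bound: -10, Upper bound: 10
The sequence IS bounded

Bounded (-10 ≤ aₙ ≤ 10)


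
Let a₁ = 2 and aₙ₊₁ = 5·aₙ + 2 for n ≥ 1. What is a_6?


Computing step by step:
a_1 = 2
a_2 = 12
a_3 = 62
a_4 = 312
a_5 = 1562
a_6 = 7812


a_6 = 7812


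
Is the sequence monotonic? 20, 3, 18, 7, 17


Differences: -17, 15, -11, 10
Difference at position 2 is +15 (> 0) but position 1 is -17 (< 0) — sequence both rises and falls
→ NOT monotonic

Not monotonic


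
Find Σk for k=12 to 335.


Σₖ₌12^335 k = Σₖ₌₁^335 k − Σₖ₌₁^11 k
= 335·336/2 − 11·12/2
= 56280 − 66 = 56214

Σk = 56214


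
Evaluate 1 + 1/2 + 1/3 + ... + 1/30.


H_30 = 1/1 + 1/2 + 1/3 + ... + 1/30
= 9304682830147/2329089562800
≈ 3.995

H_30 = 9304682830147/2329089562800 ≈ 3.995


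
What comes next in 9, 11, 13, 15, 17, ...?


Pattern: arithmetic (d=2)
Terms: 9, 11, 13, 15, 17
Next term = 19

Next term = 19


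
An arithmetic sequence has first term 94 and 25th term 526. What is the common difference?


d = (aₙ - a₁)/(n-1)
= (526 - 94)/(25-1)
= 432/24 = 18

d = 18


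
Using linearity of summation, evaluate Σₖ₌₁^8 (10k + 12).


Σ(10k+12) = 10·Σk + 12·n
= 10·36 + 12·8
= 360 + 96 = 456

Σ = 456


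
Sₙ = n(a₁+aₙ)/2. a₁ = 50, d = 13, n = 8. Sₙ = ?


aₙ = 50 + (8-1)×13 = 141
Sₙ = n(a₁+aₙ)/2 = 8×(50+141)/2
= 8×191/2 = 764

S_8 = 764


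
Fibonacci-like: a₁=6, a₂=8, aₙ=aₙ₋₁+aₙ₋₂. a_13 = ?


Computing iteratively: 6, 8, 14, 22, 36, 58, 94, 152, 246, 398, 644, 1042, ...
a_13 = 1686

a_13 = 1686


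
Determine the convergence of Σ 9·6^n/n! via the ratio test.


aₙ = 9·6^n/n!
a_{n+1}/aₙ = 6^(n+1)/(n+1)! × n!/6^n  (constant 9 cancels)
= 6/(n+1)
L = lim(n→∞) 6/(n+1) = 0
L < 1 → series CONVERGES

Converges (ratio test: L = 0 < 1)


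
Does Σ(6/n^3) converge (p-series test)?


p-series test: Σ c/n^p converges if p > 1, diverges if p ≤ 1 (constant c > 0 doesn't affect convergence).
p = 3
3 > 1 → CONVERGES

Converges (p = 3 > 1)


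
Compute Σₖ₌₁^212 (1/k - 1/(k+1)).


Telescoping: adjacent terms cancel.
= 1/1 - 1/213
= 1 - 1/213 = 212/213

Sum = 212/213


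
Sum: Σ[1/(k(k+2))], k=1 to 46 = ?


1/(k(k+2)) = (1/2)·(1/k - 1/(k+2)) (partial fractions)
Telescoping: Σ = (1/2)·(1 + 1/2 - 1/47 - 1/48) = 3289/4512

Sum = 3289/4512


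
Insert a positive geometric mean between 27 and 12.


GM = √(27×12) = √324 = 18

GM = 18


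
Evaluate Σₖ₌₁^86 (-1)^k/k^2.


S = -1 + 1/4 - 1/9 + 1/16 - 1/25 + 1/36 - 1/49 + 1/64 ± ...
= -0.8224
(Full series converges to -π²/12 ≈ -0.8225)

S_86 = -0.8224


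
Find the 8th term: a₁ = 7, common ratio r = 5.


aₙ = a₁·r^(n-1)
= 7×5^7
= 7×78125
= 546875

a_8 = 546875


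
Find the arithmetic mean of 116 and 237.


AM = (116 + 237)/2 = 353/2 = 176.5

AM = 176.5


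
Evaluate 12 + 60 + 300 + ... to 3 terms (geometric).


Sₙ = 12×(5^3 - 1)/(5 - 1)
= 12×(125 - 1)/4
= 12×124/4
= 372

S_3 = 372


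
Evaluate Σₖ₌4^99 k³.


Σₖ₌4^99 k³ = [99·100/2]² − [3·4/2]²
= 24502500 − 36 = 24502464

Σk³ = 24502464


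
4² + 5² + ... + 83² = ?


Σₖ₌4^83 k² = Σₖ₌₁^83 k² − Σₖ₌₁^3 k²
= 83·84·167/6 − 3·4·7/6
= 194054 − 14 = 194040

Σk² = 194040


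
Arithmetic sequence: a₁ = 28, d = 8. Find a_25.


aₙ = a₁ + (n-1)d
= 28 + (25-1)×8
= 28 + 192
= 220

a_25 = 220


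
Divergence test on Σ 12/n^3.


lim(n→∞) 12/n^3 = 0
lim aₙ = 0 → nth-term test is INCONCLUSIVE
(Need other tests; this is actually a convergent p-series with p=3 > 1)

Inconclusive (lim aₙ = 0; need another test)


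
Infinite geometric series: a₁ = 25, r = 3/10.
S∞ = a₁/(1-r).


S∞ = a₁/(1-r) = 25/(1 - 3/10)
= 25/(7/10)
= 250/7

S∞ = 250/7


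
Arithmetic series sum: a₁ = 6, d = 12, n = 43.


aₙ = 6 + (43-1)×12 = 510
Sₙ = n(a₁+aₙ)/2 = 43×(6+510)/2
= 43×516/2 = 11094

S_43 = 11094


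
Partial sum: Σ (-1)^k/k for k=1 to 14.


S = -1 + 1/2 - 1/3 + 1/4 - 1/5 + 1/6 - 1/7 + 1/8 ± ...
= -0.6587
(Full series converges to -ln(2) ≈ -0.6931)

S_14 = -0.6587


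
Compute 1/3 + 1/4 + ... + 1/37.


Σₖ₌3^37 1/k = 1/3 + 1/4 + 1/5 + ... + 1/37
= 1312217274475033/485721041551200
≈ 2.7016

Sum = 1312217274475033/485721041551200 ≈ 2.7016


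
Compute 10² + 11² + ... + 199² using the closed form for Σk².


Σₖ₌10^199 k² = Σₖ₌₁^199 k² − Σₖ₌₁^9 k²
= 199·200·399/6 − 9·10·19/6
= 2646700 − 285 = 2646415

Σk² = 2646415


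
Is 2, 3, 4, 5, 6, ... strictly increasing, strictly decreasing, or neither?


Differences: 1, 1, 1, 1
All differences > 0 → strictly INCREASING

Monotonically increasing


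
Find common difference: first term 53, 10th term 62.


d = (aₙ - a₁)/(n-1)
= (62 - 53)/(10-1)
= 9/9 = 1

d = 1


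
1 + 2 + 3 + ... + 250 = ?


n(n+1)/2 = 250×251/2 = 62750/2 = 31375

Σk = 31375


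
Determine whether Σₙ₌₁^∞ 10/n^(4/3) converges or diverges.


p-series test: Σ c/n^p converges if p > 1, diverges if p ≤ 1 (constant c > 0 doesn't affect convergence).
p = 4/3
4/3 > 1 → CONVERGES

Converges (p = 4/3 > 1)


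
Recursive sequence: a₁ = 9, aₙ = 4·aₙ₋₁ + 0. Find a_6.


Computing step by step:
a_1 = 9
a_2 = 36
a_3 = 144
a_4 = 576
a_5 = 2304
a_6 = 9216


a_6 = 9216


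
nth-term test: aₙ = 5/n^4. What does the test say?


lim(n→∞) 5/n^4 = 0
lim aₙ = 0 → nth-term test is INCONCLUSIVE
(Need other tests; this is actually a convergent p-series with p=4 > 1)

Inconclusive (lim aₙ = 0; need another test)


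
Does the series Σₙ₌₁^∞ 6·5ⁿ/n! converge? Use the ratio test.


aₙ = 6·5^n/n!
a_{n+1}/aₙ = 5^(n+1)/(n+1)! × n!/5^n  (constant 6 cancels)
= 5/(n+1)
L = lim(n→∞) 5/(n+1) = 0
L < 1 → series CONVERGES

Converges (ratio test: L = 0 < 1)


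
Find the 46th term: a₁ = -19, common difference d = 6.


aₙ = a₁ + (n-1)d
= -19 + (46-1)×6
= -19 + 270
= 251

a_46 = 251


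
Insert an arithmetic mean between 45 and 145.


AM = (45 + 145)/2 = 190/2 = 95

AM = 95


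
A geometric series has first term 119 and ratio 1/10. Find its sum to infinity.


S∞ = a₁/(1-r) = 119/(1 - 1/10)
= 119/(9/10)
= 1190/9

S∞ = 1190/9


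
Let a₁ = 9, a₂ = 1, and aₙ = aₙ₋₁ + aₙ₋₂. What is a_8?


Computing iteratively: 9, 1, 10, 11, 21, 32, 53, 85
a_8 = 85

a_8 = 85


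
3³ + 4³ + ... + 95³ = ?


Σₖ₌3^95 k³ = [95·96/2]² − [2·3/2]²
= 20793600 − 9 = 20793591

Σk³ = 20793591


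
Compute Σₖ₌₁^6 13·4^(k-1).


Sₙ = 13×(4^6 - 1)/(4 - 1)
= 13×(4096 - 1)/3
= 13×4095/3
= 17745

S_6 = 17745


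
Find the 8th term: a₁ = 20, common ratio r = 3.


aₙ = a₁·r^(n-1)
= 20×3^7
= 20×2187
= 43740

a_8 = 43740


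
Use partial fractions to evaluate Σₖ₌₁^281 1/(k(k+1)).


1/(k(k+1)) = 1/k - 1/(k+1) (partial fractions)
Telescoping: Σ = 1 - 1/282 = 281/282

Sum = 281/282


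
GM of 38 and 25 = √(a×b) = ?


GM = √(38×25) = √950 = 30.8221

GM = 30.8221


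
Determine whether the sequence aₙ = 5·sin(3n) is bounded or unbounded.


For all n, -1 ≤ sin(3n) ≤ 1, so -5 ≤ 5·sin(3n) ≤ 5
Lower bound: -5, Upper bound: 5
The sequence IS bounded

Bounded (-5 ≤ aₙ ≤ 5)


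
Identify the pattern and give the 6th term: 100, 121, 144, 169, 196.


Pattern: perfect squares: n²
Terms: 100, 121, 144, 169, 196
Next term = 225

Next term = 225


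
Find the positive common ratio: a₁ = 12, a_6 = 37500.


r^(n-1) = aₙ/a₁
r^5 = 37500/12 = 3125
r = 3125^(1/5)
= 5

r = 5


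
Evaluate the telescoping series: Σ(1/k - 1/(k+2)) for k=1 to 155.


Telescoping with gap 2: two head and two tail terms survive.
= (1 + 1/2) - (1/156 + 1/157)
= 3/2 - 1/156 - 1/157 = 36425/24492

Sum = 36425/24492


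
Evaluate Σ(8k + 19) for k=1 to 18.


Σ(8k+19) = 8·Σk + 19·n
= 8·171 + 19·18
= 1368 + 342 = 1710

Σ = 1710


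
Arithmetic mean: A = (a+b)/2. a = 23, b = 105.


AM = (23 + 105)/2 = 128/2 = 64

AM = 64


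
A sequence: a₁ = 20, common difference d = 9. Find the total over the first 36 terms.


aₙ = 20 + (36-1)×9 = 335
Sₙ = n(a₁+aₙ)/2 = 36×(20+335)/2
= 36×355/2 = 6390

S_36 = 6390


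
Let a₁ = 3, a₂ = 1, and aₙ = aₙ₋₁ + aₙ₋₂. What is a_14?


Computing iteratively: 3, 1, 4, 5, 9, 14, 23, 37, 60, 97, 157, 254, ...
a_14 = 665

a_14 = 665


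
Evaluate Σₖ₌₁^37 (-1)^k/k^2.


S = -1 + 1/4 - 1/9 + 1/16 - 1/25 + 1/36 - 1/49 + 1/64 ± ...
= -0.8228
(Full series converges to -π²/12 ≈ -0.8225)

S_37 = -0.8228


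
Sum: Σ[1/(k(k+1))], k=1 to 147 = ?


1/(k(k+1)) = 1/k - 1/(k+1) (partial fractions)
Telescoping: Σ = 1 - 1/148 = 147/148

Sum = 147/148


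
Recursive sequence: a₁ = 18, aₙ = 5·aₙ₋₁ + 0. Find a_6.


Computing step by step:
a_1 = 18
a_2 = 90
a_3 = 450
a_4 = 2250
a_5 = 11250
a_6 = 56250


a_6 = 56250


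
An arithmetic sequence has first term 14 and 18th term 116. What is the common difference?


d = (aₙ - a₁)/(n-1)
= (116 - 14)/(18-1)
= 102/17 = 6

d = 6


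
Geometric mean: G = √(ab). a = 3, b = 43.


GM = √(3×43) = √129 = 11.3578

GM = 11.3578


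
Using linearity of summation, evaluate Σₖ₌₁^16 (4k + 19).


Σ(4k+19) = 4·Σk + 19·n
= 4·136 + 19·16
= 544 + 304 = 848

Σ = 848


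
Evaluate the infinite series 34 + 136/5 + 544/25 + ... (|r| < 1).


S∞ = a₁/(1-r) = 34/(1 - 4/5)
= 34/(1/5)
= 170

S∞ = 170


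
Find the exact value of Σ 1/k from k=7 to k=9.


Σₖ₌7^9 1/k = 1/7 + 1/8 + 1/9
= 191/504
≈ 0.379

Sum = 191/504 ≈ 0.379


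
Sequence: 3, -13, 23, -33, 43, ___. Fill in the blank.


Pattern: alternating sign, magnitude arithmetic (d=10)
Terms: 3, -13, 23, -33, 43
Next term = -53

Next term = -53


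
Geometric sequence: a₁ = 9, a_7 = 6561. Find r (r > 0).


r^(n-1) = aₙ/a₁
r^6 = 6561/9 = 729
r = 729^(1/6)
= ±3; taking r > 0 gives r = 3

r = 3


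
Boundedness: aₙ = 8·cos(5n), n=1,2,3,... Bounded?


For all n, -1 ≤ cos(5n) ≤ 1, so -8 ≤ 8·cos(5n) ≤ 8
Lower bound: -8, Upper bound: 8
The sequence IS bounded

Bounded (-8 ≤ aₙ ≤ 8)


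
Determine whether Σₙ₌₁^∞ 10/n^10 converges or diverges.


p-series test: Σ c/n^p converges if p > 1, diverges if p ≤ 1 (constant c > 0 doesn't affect convergence).
p = 10
10 > 1 → CONVERGES

Converges (p = 10 > 1)


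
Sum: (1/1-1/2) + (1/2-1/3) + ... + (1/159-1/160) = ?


Telescoping: adjacent terms cancel.
= 1/1 - 1/160
= 1 - 1/160 = 159/160

Sum = 159/160


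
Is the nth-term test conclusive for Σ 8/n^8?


lim(n→∞) 8/n^8 = 0
lim aₙ = 0 → nth-term test is INCONCLUSIVE
(Need other tests; this is actually a convergent p-series with p=8 > 1)

Inconclusive (lim aₙ = 0; need another test)


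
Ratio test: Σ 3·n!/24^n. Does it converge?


aₙ = 3·n!/24^n
a_{n+1}/aₙ = (n+1)!/24^(n+1) × 24^n/n!  (constant 3 cancels)
= (n+1)/24
L = lim(n→∞) (n+1)/24 = ∞
L > 1 → series DIVERGES

Diverges (ratio test: L = ∞ > 1)


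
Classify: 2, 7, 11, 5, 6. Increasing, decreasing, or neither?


Differences: 5, 4, -6, 1
Difference at position 1 is +5 (> 0) but position 3 is -6 (< 0) — sequence both rises and falls
→ NOT monotonic

Not monotonic


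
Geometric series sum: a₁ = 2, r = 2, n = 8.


Sₙ = 2×(2^8 - 1)/(2 - 1)
= 2×(256 - 1)/1
= 2×255/1
= 510

S_8 = 510


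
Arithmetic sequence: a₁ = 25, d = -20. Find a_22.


aₙ = a₁ + (n-1)d
= 25 + (22-1)×-20
= 25 - 420
= -395

a_22 = -395


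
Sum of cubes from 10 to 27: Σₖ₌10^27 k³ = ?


Σₖ₌10^27 k³ = [27·28/2]² − [9·10/2]²
= 142884 − 2025 = 140859

Σk³ = 140859


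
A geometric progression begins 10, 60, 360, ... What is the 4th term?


aₙ = a₁·r^(n-1)
= 10×6^3
= 10×216
= 2160

a_4 = 2160


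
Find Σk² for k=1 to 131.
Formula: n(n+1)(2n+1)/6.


n = 131
n(n+1)(2n+1)/6 = 131×132×263/6
= 4547796/6 = 757966

Σk² = 757966


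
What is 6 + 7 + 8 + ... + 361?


Σₖ₌6^361 k = Σₖ₌₁^361 k − Σₖ₌₁^5 k
= 361·362/2 − 5·6/2
= 65341 − 15 = 65326

Σk = 65326


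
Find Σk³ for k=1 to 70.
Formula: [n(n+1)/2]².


n(n+1)/2 = 70×71/2 = 2485
Σk³ = 2485² = 6175225

Σk³ = 6175225


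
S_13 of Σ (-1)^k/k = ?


S = -1 + 1/2 - 1/3 + 1/4 - 1/5 + 1/6 - 1/7 + 1/8 ± ...
= -0.7301
(Full series converges to -ln(2) ≈ -0.6931)

S_13 = -0.7301


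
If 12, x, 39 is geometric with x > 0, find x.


GM = √(12×39) = √468 = 21.6333

GM = 21.6333


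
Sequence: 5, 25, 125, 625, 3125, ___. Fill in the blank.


Pattern: geometric (r=5)
Terms: 5, 25, 125, 625, 3125
Next term = 15625

Next term = 15625


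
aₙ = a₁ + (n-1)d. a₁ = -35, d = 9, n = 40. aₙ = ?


aₙ = a₁ + (n-1)d
= -35 + (40-1)×9
= -35 + 351
= 316

a_40 = 316


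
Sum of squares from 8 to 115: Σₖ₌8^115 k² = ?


Σₖ₌8^115 k² = Σₖ₌₁^115 k² − Σₖ₌₁^7 k²
= 115·116·231/6 − 7·8·15/6
= 513590 − 140 = 513450

Σk² = 513450


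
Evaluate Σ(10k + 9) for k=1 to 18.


Σ(10k+9) = 10·Σk + 9·n
= 10·171 + 9·18
= 1710 + 162 = 1872

Σ = 1872


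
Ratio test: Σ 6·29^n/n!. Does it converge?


aₙ = 6·29^n/n!
a_{n+1}/aₙ = 29^(n+1)/(n+1)! × n!/29^n  (constant 6 cancels)
= 29/(n+1)
L = lim(n→∞) 29/(n+1) = 0
L < 1 → series CONVERGES

Converges (ratio test: L = 0 < 1)


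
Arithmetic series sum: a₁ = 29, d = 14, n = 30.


aₙ = 29 + (30-1)×14 = 435
Sₙ = n(a₁+aₙ)/2 = 30×(29+435)/2
= 30×464/2 = 6960

S_30 = 6960


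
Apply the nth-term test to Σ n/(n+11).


lim(n→∞) n/(n+11) = 1/1 = 1  (divide numerator and denominator by n)
lim aₙ = 1 ≠ 0 → series DIVERGES

Diverges (lim aₙ = 1 ≠ 0)


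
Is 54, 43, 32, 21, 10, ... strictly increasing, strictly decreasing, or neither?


Differences: -11, -11, -11, -11
All differences < 0 → strictly DECREASING

Monotonically decreasing


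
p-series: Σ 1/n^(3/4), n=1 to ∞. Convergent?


p-series test: Σ c/n^p converges if p > 1, diverges if p ≤ 1 (constant c > 0 doesn't affect convergence).
p = 3/4
3/4 ≤ 1 → DIVERGES

Diverges (p = 3/4 ≤ 1)


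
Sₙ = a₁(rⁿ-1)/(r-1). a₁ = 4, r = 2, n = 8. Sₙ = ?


Sₙ = 4×(2^8 - 1)/(2 - 1)
= 4×(256 - 1)/1
= 4×255/1
= 1020

S_8 = 1020


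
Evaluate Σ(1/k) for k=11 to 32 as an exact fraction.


Σₖ₌11^32 1/k = 1/11 + 1/12 + 1/13 + ... + 1/32
= 163107703437059/144403552893600
≈ 1.1295

Sum = 163107703437059/144403552893600 ≈ 1.1295


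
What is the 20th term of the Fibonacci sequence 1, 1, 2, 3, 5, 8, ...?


Fibonacci sequence: 1, 1, 2, 3, 5, 8, 13, 21, 34, 55, 89, ...
F(20) = 6765

F(20) = 6765


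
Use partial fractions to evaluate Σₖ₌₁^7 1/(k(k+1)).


1/(k(k+1)) = 1/k - 1/(k+1) (partial fractions)
Telescoping: Σ = 1 - 1/8 = 7/8

Sum = 7/8


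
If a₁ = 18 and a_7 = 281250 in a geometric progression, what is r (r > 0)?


r^(n-1) = aₙ/a₁
r^6 = 281250/18 = 15625
r = 15625^(1/6)
= ±5; taking r > 0 gives r = 5

r = 5


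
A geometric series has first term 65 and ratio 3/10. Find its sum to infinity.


S∞ = a₁/(1-r) = 65/(1 - 3/10)
= 65/(7/10)
= 650/7

S∞ = 650/7


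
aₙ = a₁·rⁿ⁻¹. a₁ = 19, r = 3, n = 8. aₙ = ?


aₙ = a₁·r^(n-1)
= 19×3^7
= 19×2187
= 41553

a_8 = 41553


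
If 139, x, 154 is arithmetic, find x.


AM = (139 + 154)/2 = 293/2 = 146.5

AM = 146.5


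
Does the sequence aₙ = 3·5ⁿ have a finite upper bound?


aₙ = 3·5ⁿ → as n→∞, aₙ→∞ (since base 5 > 1)
No finite upper bound exists
The sequence is UNBOUNDED

Unbounded (aₙ → ∞ as n → ∞)


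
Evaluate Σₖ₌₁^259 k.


n(n+1)/2 = 259×260/2 = 67340/2 = 33670

Σk = 33670


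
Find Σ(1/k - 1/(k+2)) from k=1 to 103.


Telescoping with gap 2: two head and two tail terms survive.
= (1 + 1/2) - (1/104 + 1/105)
= 3/2 - 1/104 - 1/105 = 16171/10920

Sum = 16171/10920


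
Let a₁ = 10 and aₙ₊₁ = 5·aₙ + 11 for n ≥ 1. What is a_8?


Computing step by step:
a_1 = 10
a_2 = 61
a_3 = 316
a_4 = 1591
a_5 = 7966
a_6 = 39841
a_7 = 199216
a_8 = 996091


a_8 = 996091


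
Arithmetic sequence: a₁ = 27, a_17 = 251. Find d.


d = (aₙ - a₁)/(n-1)
= (251 - 27)/(17-1)
= 224/16 = 14

d = 14


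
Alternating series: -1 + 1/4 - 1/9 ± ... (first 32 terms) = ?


S = -1 + 1/4 - 1/9 + 1/16 - 1/25 + 1/36 - 1/49 + 1/64 ± ...
= -0.822
(Full series converges to -π²/12 ≈ -0.8225)

S_32 = -0.822


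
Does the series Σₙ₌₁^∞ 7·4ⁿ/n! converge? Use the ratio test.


aₙ = 7·4^n/n!
a_{n+1}/aₙ = 4^(n+1)/(n+1)! × n!/4^n  (constant 7 cancels)
= 4/(n+1)
L = lim(n→∞) 4/(n+1) = 0
L < 1 → series CONVERGES

Converges (ratio test: L = 0 < 1)


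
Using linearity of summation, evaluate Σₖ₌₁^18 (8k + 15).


Σ(8k+15) = 8·Σk + 15·n
= 8·171 + 15·18
= 1368 + 270 = 1638

Σ = 1638


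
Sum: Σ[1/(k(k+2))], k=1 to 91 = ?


1/(k(k+2)) = (1/2)·(1/k - 1/(k+2)) (partial fractions)
Telescoping: Σ = (1/2)·(1 + 1/2 - 1/92 - 1/93) = 12649/17112

Sum = 12649/17112


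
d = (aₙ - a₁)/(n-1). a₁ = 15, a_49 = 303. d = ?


d = (aₙ - a₁)/(n-1)
= (303 - 15)/(49-1)
= 288/48 = 6

d = 6


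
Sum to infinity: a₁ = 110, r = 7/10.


S∞ = a₁/(1-r) = 110/(1 - 7/10)
= 110/(3/10)
= 1100/3

S∞ = 1100/3


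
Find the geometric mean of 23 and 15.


GM = √(23×15) = √345 = 18.5742

GM = 18.5742


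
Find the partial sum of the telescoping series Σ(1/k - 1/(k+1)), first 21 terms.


Telescoping: adjacent terms cancel.
= 1/1 - 1/22
= 1 - 1/22 = 21/22

Sum = 21/22


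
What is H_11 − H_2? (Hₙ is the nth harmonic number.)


Σₖ₌3^11 1/k = 1/3 + 1/4 + 1/5 + 1/6 + 1/7 + 1/8 + 1/9 + 1/10 + 1/11
= 42131/27720
≈ 1.5199

Sum = 42131/27720 ≈ 1.5199


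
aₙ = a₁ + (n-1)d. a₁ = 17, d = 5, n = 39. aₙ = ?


aₙ = a₁ + (n-1)d
= 17 + (39-1)×5
= 17 + 190
= 207

a_39 = 207


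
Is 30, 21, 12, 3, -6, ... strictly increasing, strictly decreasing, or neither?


Differences: -9, -9, -9, -9
All differences < 0 → strictly DECREASING

Monotonically decreasing


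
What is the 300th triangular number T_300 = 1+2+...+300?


n(n+1)/2 = 300×301/2 = 90300/2 = 45150

Σk = 45150


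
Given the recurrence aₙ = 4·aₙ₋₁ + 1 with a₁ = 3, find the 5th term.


Computing step by step:
a_1 = 3
a_2 = 13
a_3 = 53
a_4 = 213
a_5 = 853


a_5 = 853


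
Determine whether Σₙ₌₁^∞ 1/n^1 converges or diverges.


p-series test: Σ c/n^p converges if p > 1, diverges if p ≤ 1 (constant c > 0 doesn't affect convergence).
p = 1
1 ≤ 1 → DIVERGES

Diverges (p = 1 ≤ 1)


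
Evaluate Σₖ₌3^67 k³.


Σₖ₌3^67 k³ = [67·68/2]² − [2·3/2]²
= 5189284 − 9 = 5189275

Σk³ = 5189275


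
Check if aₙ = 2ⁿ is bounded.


aₙ = 2ⁿ → as n→∞, aₙ→∞ (since base 2 > 1)
No finite upper bound exists
The sequence is UNBOUNDED

Unbounded (aₙ → ∞ as n → ∞)


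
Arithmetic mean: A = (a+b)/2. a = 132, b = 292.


AM = (132 + 292)/2 = 424/2 = 212

AM = 212


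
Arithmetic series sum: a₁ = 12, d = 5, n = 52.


aₙ = 12 + (52-1)×5 = 267
Sₙ = n(a₁+aₙ)/2 = 52×(12+267)/2
= 52×279/2 = 7254

S_52 = 7254


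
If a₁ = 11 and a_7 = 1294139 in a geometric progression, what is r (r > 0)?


r^(n-1) = aₙ/a₁
r^6 = 1294139/11 = 117649
r = 117649^(1/6)
= ±7; taking r > 0 gives r = 7

r = 7


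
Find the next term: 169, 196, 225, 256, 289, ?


Pattern: perfect squares: n²
Terms: 169, 196, 225, 256, 289
Next term = 324

Next term = 324


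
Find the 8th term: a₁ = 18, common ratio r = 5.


aₙ = a₁·r^(n-1)
= 18×5^7
= 18×78125
= 1406250

a_8 = 1406250


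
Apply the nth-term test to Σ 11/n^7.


lim(n→∞) 11/n^7 = 0
lim aₙ = 0 → nth-term test is INCONCLUSIVE
(Need other tests; this is actually a convergent p-series with p=7 > 1)

Inconclusive (lim aₙ = 0; need another test)


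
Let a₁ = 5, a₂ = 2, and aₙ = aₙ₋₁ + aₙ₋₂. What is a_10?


Computing iteratively: 5, 2, 7, 9, 16, 25, 41, 66, 107, 173
a_10 = 173

a_10 = 173


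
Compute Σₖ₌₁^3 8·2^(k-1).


Sₙ = 8×(2^3 - 1)/(2 - 1)
= 8×(8 - 1)/1
= 8×7/1
= 56

S_3 = 56


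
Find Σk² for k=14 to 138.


Σₖ₌14^138 k² = Σₖ₌₁^138 k² − Σₖ₌₁^13 k²
= 138·139·277/6 − 13·14·27/6
= 885569 − 819 = 884750

Σk² = 884750


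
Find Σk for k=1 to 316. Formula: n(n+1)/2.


n(n+1)/2 = 316×317/2 = 100172/2 = 50086

Σk = 50086


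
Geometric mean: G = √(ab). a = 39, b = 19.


GM = √(39×19) = √741 = 27.2213

GM = 27.2213


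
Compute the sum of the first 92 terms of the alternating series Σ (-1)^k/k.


S = -1 + 1/2 - 1/3 + 1/4 - 1/5 + 1/6 - 1/7 + 1/8 ± ...
= -0.6877
(Full series converges to -ln(2) ≈ -0.6931)

S_92 = -0.6877


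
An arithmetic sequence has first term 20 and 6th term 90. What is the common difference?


d = (aₙ - a₁)/(n-1)
= (90 - 20)/(6-1)
= 70/5 = 14

d = 14


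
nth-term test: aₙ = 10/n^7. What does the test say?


lim(n→∞) 10/n^7 = 0
lim aₙ = 0 → nth-term test is INCONCLUSIVE
(Need other tests; this is actually a convergent p-series with p=7 > 1)

Inconclusive (lim aₙ = 0; need another test)


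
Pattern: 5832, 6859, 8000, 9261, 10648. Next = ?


Pattern: perfect cubes: n³
Terms: 5832, 6859, 8000, 9261, 10648
Next term = 12167

Next term = 12167


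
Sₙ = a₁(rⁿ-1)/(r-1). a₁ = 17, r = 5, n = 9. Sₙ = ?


Sₙ = 17×(5^9 - 1)/(5 - 1)
= 17×(1953125 - 1)/4
= 17×1953124/4
= 8300777

S_9 = 8300777


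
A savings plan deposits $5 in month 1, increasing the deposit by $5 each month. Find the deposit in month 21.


aₙ = a₁ + (n-1)d
= 5 + (21-1)×5
= 5 + 100
= 105

a_21 = 105


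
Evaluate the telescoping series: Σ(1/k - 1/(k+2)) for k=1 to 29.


Telescoping with gap 2: two head and two tail terms survive.
= (1 + 1/2) - (1/30 + 1/31)
= 3/2 - 1/30 - 1/31 = 667/465

Sum = 667/465


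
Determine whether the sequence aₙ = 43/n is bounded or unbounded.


a₁ = 43, a₂ = 43/2, a₃ = 43/3, ...
0 < aₙ ≤ 43 for all n ≥ 1
Lower bound: 0, Upper bound: 43
The sequence IS bounded

Bounded (0 < aₙ ≤ 43)


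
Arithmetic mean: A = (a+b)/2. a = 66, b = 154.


AM = (66 + 154)/2 = 220/2 = 110

AM = 110


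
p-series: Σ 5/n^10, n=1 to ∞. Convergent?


p-series test: Σ c/n^p converges if p > 1, diverges if p ≤ 1 (constant c > 0 doesn't affect convergence).
p = 10
10 > 1 → CONVERGES

Converges (p = 10 > 1)


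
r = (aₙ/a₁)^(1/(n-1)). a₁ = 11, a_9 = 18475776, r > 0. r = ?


r^(n-1) = aₙ/a₁
r^8 = 18475776/11 = 1679616
r = 1679616^(1/8)
= ±6; taking r > 0 gives r = 6

r = 6


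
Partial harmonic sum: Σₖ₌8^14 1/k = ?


Σₖ₌8^14 1/k = 1/8 + 1/9 + 1/10 + 1/11 + 1/12 + 1/13 + 1/14
= 237371/360360
≈ 0.6587

Sum = 237371/360360 ≈ 0.6587


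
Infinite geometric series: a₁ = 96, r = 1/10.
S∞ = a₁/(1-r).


S∞ = a₁/(1-r) = 96/(1 - 1/10)
= 96/(9/10)
= 320/3

S∞ = 320/3


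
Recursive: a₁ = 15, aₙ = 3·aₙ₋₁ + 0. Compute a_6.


Computing step by step:
a_1 = 15
a_2 = 45
a_3 = 135
a_4 = 405
a_5 = 1215
a_6 = 3645


a_6 = 3645


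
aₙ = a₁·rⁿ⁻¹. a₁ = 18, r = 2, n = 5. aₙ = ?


aₙ = a₁·r^(n-1)
= 18×2^4
= 18×16
= 288

a_5 = 288


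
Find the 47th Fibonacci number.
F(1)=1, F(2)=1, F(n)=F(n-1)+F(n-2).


Fibonacci sequence: 1, 1, 2, 3, 5, 8, 13, 21, 34, 55, 89, ...
F(47) = 2971215073

F(47) = 2971215073


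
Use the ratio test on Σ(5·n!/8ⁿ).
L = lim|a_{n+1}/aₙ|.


aₙ = 5·n!/8^n
a_{n+1}/aₙ = (n+1)!/8^(n+1) × 8^n/n!  (constant 5 cancels)
= (n+1)/8
L = lim(n→∞) (n+1)/8 = ∞
L > 1 → series DIVERGES

Diverges (ratio test: L = ∞ > 1)


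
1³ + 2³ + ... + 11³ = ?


n(n+1)/2 = 11×12/2 = 66
Σk³ = 66² = 4356

Σk³ = 4356


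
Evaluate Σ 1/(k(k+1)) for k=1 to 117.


1/(k(k+1)) = 1/k - 1/(k+1) (partial fractions)
Telescoping: Σ = 1 - 1/118 = 117/118

Sum = 117/118


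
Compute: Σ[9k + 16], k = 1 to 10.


Σ(9k+16) = 9·Σk + 16·n
= 9·55 + 16·10
= 495 + 160 = 655

Σ = 655


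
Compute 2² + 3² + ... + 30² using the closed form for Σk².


Σₖ₌2^30 k² = Σₖ₌₁^30 k² − Σₖ₌₁^1 k²
= 30·31·61/6 − 1·2·3/6
= 9455 − 1 = 9454

Σk² = 9454


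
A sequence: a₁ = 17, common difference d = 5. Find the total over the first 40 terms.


aₙ = 17 + (40-1)×5 = 212
Sₙ = n(a₁+aₙ)/2 = 40×(17+212)/2
= 40×229/2 = 4580

S_40 = 4580


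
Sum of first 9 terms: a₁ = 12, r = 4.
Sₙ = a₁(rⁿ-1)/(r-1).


Sₙ = 12×(4^9 - 1)/(4 - 1)
= 12×(262144 - 1)/3
= 12×262143/3
= 1048572

S_9 = 1048572


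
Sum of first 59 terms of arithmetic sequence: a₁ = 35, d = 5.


aₙ = 35 + (59-1)×5 = 325
Sₙ = n(a₁+aₙ)/2 = 59×(35+325)/2
= 59×360/2 = 10620

S_59 = 10620


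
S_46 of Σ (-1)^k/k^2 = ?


S = -1 + 1/4 - 1/9 + 1/16 - 1/25 + 1/36 - 1/49 + 1/64 ± ...
= -0.8222
(Full series converges to -π²/12 ≈ -0.8225)

S_46 = -0.8222


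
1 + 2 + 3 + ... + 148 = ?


n(n+1)/2 = 148×149/2 = 22052/2 = 11026

Σk = 11026


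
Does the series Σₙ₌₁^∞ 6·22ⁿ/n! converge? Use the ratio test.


aₙ = 6·22^n/n!
a_{n+1}/aₙ = 22^(n+1)/(n+1)! × n!/22^n  (constant 6 cancels)
= 22/(n+1)
L = lim(n→∞) 22/(n+1) = 0
L < 1 → series CONVERGES

Converges (ratio test: L = 0 < 1)


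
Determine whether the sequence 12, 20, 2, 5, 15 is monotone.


Differences: 8, -18, 3, 10
Difference at position 1 is +8 (> 0) but position 2 is -18 (< 0) — sequence both rises and falls
→ NOT monotonic

Not monotonic


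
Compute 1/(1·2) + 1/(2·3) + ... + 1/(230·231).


1/(k(k+1)) = 1/k - 1/(k+1) (partial fractions)
Telescoping: Σ = 1 - 1/231 = 230/231

Sum = 230/231


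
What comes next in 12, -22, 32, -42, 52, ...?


Pattern: alternating sign, magnitude arithmetic (d=10)
Terms: 12, -22, 32, -42, 52
Next term = -62

Next term = -62


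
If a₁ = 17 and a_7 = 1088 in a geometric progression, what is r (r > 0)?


r^(n-1) = aₙ/a₁
r^6 = 1088/17 = 64
r = 64^(1/6)
= ±2; taking r > 0 gives r = 2

r = 2


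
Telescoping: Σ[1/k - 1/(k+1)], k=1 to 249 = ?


Telescoping: adjacent terms cancel.
= 1/1 - 1/250
= 1 - 1/250 = 249/250

Sum = 249/250


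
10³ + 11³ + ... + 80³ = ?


Σₖ₌10^80 k³ = [80·81/2]² − [9·10/2]²
= 10497600 − 2025 = 10495575

Σk³ = 10495575


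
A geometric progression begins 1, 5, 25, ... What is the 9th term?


aₙ = a₁·r^(n-1)
= 1×5^8
= 1×390625
= 390625

a_9 = 390625


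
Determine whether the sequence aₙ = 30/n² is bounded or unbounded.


a₁ = 30, a₂ = 30/4, a₃ = 30/9, ...
0 < aₙ ≤ 30 for all n ≥ 1
The sequence IS bounded

Bounded (0 < aₙ ≤ 30)


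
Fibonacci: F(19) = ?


Fibonacci sequence: 1, 1, 2, 3, 5, 8, 13, 21, 34, 55, 89, ...
F(19) = 4181

F(19) = 4181


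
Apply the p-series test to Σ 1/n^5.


p-series test: Σ c/n^p converges if p > 1, diverges if p ≤ 1 (constant c > 0 doesn't affect convergence).
p = 5
5 > 1 → CONVERGES

Converges (p = 5 > 1)


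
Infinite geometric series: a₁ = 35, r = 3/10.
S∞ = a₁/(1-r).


S∞ = a₁/(1-r) = 35/(1 - 3/10)
= 35/(7/10)
= 50

S∞ = 50


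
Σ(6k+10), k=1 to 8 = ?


Σ(6k+10) = 6·Σk + 10·n
= 6·36 + 10·8
= 216 + 80 = 296

Σ = 296


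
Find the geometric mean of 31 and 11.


GM = √(31×11) = √341 = 18.4662

GM = 18.4662


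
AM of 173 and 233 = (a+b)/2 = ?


AM = (173 + 233)/2 = 406/2 = 203

AM = 203


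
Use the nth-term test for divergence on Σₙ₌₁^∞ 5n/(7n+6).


lim(n→∞) 5n/(7n+6) = 5/7 = 5/7  (divide numerator and denominator by n)
lim aₙ = 5/7 ≠ 0 → series DIVERGES

Diverges (lim aₙ = 5/7 ≠ 0)


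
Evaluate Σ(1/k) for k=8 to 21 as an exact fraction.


Σₖ₌8^21 1/k = 1/8 + 1/9 + 1/10 + ... + 1/21
= 27223837/25865840
≈ 1.0525

Sum = 27223837/25865840 ≈ 1.0525


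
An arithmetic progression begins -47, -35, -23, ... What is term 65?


aₙ = a₁ + (n-1)d
= -47 + (65-1)×12
= -47 + 768
= 721

a_65 = 721


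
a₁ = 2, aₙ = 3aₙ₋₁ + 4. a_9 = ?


Computing step by step:
a_1 = 2
a_2 = 10
a_3 = 34
a_4 = 106
a_5 = 322
a_6 = 970
a_7 = 2914
a_8 = 8746
a_9 = 26242


a_9 = 26242


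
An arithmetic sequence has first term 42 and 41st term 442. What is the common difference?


d = (aₙ - a₁)/(n-1)
= (442 - 42)/(41-1)
= 400/40 = 10

d = 10


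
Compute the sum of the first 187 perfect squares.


n = 187
n(n+1)(2n+1)/6 = 187×188×375/6
= 13183500/6 = 2197250

Σk² = 2197250


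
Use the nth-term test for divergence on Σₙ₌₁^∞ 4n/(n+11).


lim(n→∞) 4n/(n+11) = 4/1 = 4  (divide numerator and denominator by n)
lim aₙ = 4 ≠ 0 → series DIVERGES

Diverges (lim aₙ = 4 ≠ 0)


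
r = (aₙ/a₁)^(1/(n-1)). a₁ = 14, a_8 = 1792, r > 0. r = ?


r^(n-1) = aₙ/a₁
r^7 = 1792/14 = 128
r = 128^(1/7)
= 2

r = 2


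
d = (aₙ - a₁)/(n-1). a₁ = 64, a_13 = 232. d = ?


d = (aₙ - a₁)/(n-1)
= (232 - 64)/(13-1)
= 168/12 = 14

d = 14


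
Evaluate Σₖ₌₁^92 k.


n(n+1)/2 = 92×93/2 = 8556/2 = 4278

Σk = 4278


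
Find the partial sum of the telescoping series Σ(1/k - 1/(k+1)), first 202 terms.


Telescoping: adjacent terms cancel.
= 1/1 - 1/203
= 1 - 1/203 = 202/203

Sum = 202/203


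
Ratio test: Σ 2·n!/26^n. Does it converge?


aₙ = 2·n!/26^n
a_{n+1}/aₙ = (n+1)!/26^(n+1) × 26^n/n!  (constant 2 cancels)
= (n+1)/26
L = lim(n→∞) (n+1)/26 = ∞
L > 1 → series DIVERGES

Diverges (ratio test: L = ∞ > 1)


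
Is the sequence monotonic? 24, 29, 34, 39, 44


Differences: 5, 5, 5, 5
All differences > 0 → strictly INCREASING

Monotonically increasing


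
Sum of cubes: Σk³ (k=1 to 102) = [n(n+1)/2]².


n(n+1)/2 = 102×103/2 = 5253
Σk³ = 5253² = 27594009

Σk³ = 27594009


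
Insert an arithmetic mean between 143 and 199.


AM = (143 + 199)/2 = 342/2 = 171

AM = 171


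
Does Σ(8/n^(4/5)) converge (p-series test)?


p-series test: Σ c/n^p converges if p > 1, diverges if p ≤ 1 (constant c > 0 doesn't affect convergence).
p = 4/5
4/5 ≤ 1 → DIVERGES

Diverges (p = 4/5 ≤ 1)


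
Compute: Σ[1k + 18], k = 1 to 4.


Σ(1k+18) = 1·Σk + 18·n
= 1·10 + 18·4
= 10 + 72 = 82

Σ = 82


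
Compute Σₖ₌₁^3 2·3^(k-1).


Sₙ = 2×(3^3 - 1)/(3 - 1)
= 2×(27 - 1)/2
= 2×26/2
= 26

S_3 = 26


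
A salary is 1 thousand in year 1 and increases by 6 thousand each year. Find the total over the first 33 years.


aₙ = 1 + (33-1)×6 = 193
Sₙ = n(a₁+aₙ)/2 = 33×(1+193)/2
= 33×194/2 = 3201

S_33 = 3201


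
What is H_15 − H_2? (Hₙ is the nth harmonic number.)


Σₖ₌3^15 1/k = 1/3 + 1/4 + 1/5 + ... + 1/15
= 655217/360360
≈ 1.8182

Sum = 655217/360360 ≈ 1.8182


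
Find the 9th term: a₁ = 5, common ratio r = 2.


aₙ = a₁·r^(n-1)
= 5×2^8
= 5×256
= 1280

a_9 = 1280


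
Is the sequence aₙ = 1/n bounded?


a₁ = 1, a₂ = 1/2, a₃ = 1/3, ...
0 < aₙ ≤ 1 for all n ≥ 1
Lower bound: 0, Upper bound: 1
The sequence IS bounded

Bounded (0 < aₙ ≤ 1)


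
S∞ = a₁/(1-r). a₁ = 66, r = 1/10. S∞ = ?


S∞ = a₁/(1-r) = 66/(1 - 1/10)
= 66/(9/10)
= 220/3

S∞ = 220/3


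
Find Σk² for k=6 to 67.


Σₖ₌6^67 k² = Σₖ₌₁^67 k² − Σₖ₌₁^5 k²
= 67·68·135/6 − 5·6·11/6
= 102510 − 55 = 102455

Σk² = 102455


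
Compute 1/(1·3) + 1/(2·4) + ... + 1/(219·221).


1/(k(k+2)) = (1/2)·(1/k - 1/(k+2)) (partial fractions)
Telescoping: Σ = (1/2)·(1 + 1/2 - 1/220 - 1/221) = 72489/97240

Sum = 72489/97240


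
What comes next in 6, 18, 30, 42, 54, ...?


Pattern: arithmetic (d=12)
Terms: 6, 18, 30, 42, 54
Next term = 66

Next term = 66


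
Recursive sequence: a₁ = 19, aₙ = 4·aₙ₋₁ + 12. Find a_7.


Computing step by step:
a_1 = 19
a_2 = 88
a_3 = 364
a_4 = 1468
a_5 = 5884
a_6 = 23548
a_7 = 94204


a_7 = 94204


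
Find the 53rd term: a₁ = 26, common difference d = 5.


aₙ = a₁ + (n-1)d
= 26 + (53-1)×5
= 26 + 260
= 286

a_53 = 286


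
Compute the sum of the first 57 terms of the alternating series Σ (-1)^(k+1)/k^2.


S = 1 - 1/4 + 1/9 - 1/16 + 1/25 - 1/36 + 1/49 - 1/64 ± ...
= 0.8226
(Full series converges to +π²/12 ≈ +0.8225)

S_57 = 0.8226


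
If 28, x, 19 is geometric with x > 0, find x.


GM = √(28×19) = √532 = 23.0651

GM = 23.0651


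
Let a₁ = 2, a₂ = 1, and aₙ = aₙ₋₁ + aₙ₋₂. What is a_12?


Computing iteratively: 2, 1, 3, 4, 7, 11, 18, 29, 47, 76, 123, 199
a_12 = 199

a_12 = 199


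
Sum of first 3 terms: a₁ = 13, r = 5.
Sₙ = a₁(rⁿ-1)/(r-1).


Sₙ = 13×(5^3 - 1)/(5 - 1)
= 13×(125 - 1)/4
= 13×124/4
= 403

S_3 = 403


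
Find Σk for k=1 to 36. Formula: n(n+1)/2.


n(n+1)/2 = 36×37/2 = 1332/2 = 666

Σk = 666


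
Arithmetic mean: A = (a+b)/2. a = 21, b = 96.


AM = (21 + 96)/2 = 117/2 = 58.5

AM = 58.5


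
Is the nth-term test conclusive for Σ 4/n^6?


lim(n→∞) 4/n^6 = 0
lim aₙ = 0 → nth-term test is INCONCLUSIVE
(Need other tests; this is actually a convergent p-series with p=6 > 1)

Inconclusive (lim aₙ = 0; need another test)


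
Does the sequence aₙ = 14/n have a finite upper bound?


a₁ = 14, a₂ = 14/2, a₃ = 14/3, ...
0 < aₙ ≤ 14 for all n ≥ 1
Lower bound: 0, Upper bound: 14
The sequence IS bounded

Bounded (0 < aₙ ≤ 14)


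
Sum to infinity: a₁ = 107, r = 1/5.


S∞ = a₁/(1-r) = 107/(1 - 1/5)
= 107/(4/5)
= 535/4

S∞ = 535/4


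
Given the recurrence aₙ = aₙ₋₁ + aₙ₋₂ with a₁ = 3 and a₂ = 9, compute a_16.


Computing iteratively: 3, 9, 12, 21, 33, 54, 87, 141, 228, 369, 597, 966, ...
a_16 = 6621

a_16 = 6621


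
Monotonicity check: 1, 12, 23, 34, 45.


Differences: 11, 11, 11, 11
All differences > 0 → strictly INCREASING

Monotonically increasing


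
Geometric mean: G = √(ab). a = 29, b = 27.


GM = √(29×27) = √783 = 27.9821

GM = 27.9821


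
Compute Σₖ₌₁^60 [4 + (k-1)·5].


aₙ = 4 + (60-1)×5 = 299
Sₙ = n(a₁+aₙ)/2 = 60×(4+299)/2
= 60×303/2 = 9090

S_60 = 9090


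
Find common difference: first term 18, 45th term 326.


d = (aₙ - a₁)/(n-1)
= (326 - 18)/(45-1)
= 308/44 = 7

d = 7


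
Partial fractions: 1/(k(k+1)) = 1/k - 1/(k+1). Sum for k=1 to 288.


1/(k(k+1)) = 1/k - 1/(k+1) (partial fractions)
Telescoping: Σ = 1 - 1/289 = 288/289

Sum = 288/289


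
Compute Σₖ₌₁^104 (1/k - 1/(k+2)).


Telescoping with gap 2: two head and two tail terms survive.
= (1 + 1/2) - (1/105 + 1/106)
= 3/2 - 1/105 - 1/106 = 8242/5565

Sum = 8242/5565


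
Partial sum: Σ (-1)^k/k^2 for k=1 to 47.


S = -1 + 1/4 - 1/9 + 1/16 - 1/25 + 1/36 - 1/49 + 1/64 ± ...
= -0.8227
(Full series converges to -π²/12 ≈ -0.8225)

S_47 = -0.8227


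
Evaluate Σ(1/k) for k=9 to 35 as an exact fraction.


Σₖ₌9^35 1/k = 1/9 + 1/10 + 1/11 + ... + 1/35
= 2679762886927/1875370816800
≈ 1.4289

Sum = 2679762886927/1875370816800 ≈ 1.4289


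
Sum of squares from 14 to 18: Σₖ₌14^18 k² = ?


Σₖ₌14^18 k² = Σₖ₌₁^18 k² − Σₖ₌₁^13 k²
= 18·19·37/6 − 13·14·27/6
= 2109 − 819 = 1290

Σk² = 1290


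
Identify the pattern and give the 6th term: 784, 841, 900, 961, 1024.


Pattern: perfect squares: n²
Terms: 784, 841, 900, 961, 1024
Next term = 1089

Next term = 1089


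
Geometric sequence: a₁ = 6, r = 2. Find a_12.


aₙ = a₁·r^(n-1)
= 6×2^11
= 6×2048
= 12288

a_12 = 12288


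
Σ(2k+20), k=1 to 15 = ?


Σ(2k+20) = 2·Σk + 20·n
= 2·120 + 20·15
= 240 + 300 = 540

Σ = 540


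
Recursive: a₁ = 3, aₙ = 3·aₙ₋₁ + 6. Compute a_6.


Computing step by step:
a_1 = 3
a_2 = 15
a_3 = 51
a_4 = 159
a_5 = 483
a_6 = 1455


a_6 = 1455


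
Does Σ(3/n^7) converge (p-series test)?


p-series test: Σ c/n^p converges if p > 1, diverges if p ≤ 1 (constant c > 0 doesn't affect convergence).
p = 7
7 > 1 → CONVERGES

Converges (p = 7 > 1)


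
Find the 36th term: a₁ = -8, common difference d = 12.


aₙ = a₁ + (n-1)d
= -8 + (36-1)×12
= -8 + 420
= 412

a_36 = 412
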